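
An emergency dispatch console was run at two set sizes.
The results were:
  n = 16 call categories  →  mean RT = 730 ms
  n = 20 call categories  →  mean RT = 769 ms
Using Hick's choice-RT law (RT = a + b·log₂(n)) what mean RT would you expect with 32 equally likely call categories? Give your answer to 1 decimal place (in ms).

851.1 ms

RT is linear in log₂ n, so two points fix the line:
  b = (769 − 730) / (log₂ 20 − log₂ 16) = 39 / (4.3219 − 4) = 121.145 ms/bit
  a = 730 − 121.145 × 4 = 245.420 ms
Then RT(32) = 245.420 + 121.145 × log₂ 32 = 245.420 + 121.145 × 5 ≈ 851.145 ms.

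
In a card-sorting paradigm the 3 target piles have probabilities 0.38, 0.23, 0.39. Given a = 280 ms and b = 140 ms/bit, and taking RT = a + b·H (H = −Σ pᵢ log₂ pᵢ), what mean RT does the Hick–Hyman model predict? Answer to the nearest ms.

497 ms

Entropy contributions −pᵢ log₂ pᵢ: 0.5305, 0.4877, 0.5298; sum H = 1.5479 bits.
RT = a + bH = 280 + 140·1.5479 = 496.71 ms.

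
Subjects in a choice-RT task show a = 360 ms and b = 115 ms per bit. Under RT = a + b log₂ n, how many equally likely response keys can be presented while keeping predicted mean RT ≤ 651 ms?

5

Set 360 + 115·log₂ n ≤ 651 → log₂ n ≤ (651 − 360)/115 = 2.5304.
So n ≤ 2^2.5304 = 5.777; the largest integer n is 5.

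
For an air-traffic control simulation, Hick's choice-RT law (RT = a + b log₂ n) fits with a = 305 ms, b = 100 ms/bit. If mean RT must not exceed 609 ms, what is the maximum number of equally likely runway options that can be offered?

100·log₂ n ≤ 609 − 305 = 304, giving log₂ n ≤ 3.0400 and n ≤ 8.225. The largest whole number is 8.

8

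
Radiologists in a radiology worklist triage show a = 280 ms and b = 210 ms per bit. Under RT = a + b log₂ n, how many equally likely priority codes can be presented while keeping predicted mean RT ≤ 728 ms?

210·log₂ n ≤ 728 − 280 = 448, giving log₂ n ≤ 2.1333 and n ≤ 4.387. The largest whole number is 4.

4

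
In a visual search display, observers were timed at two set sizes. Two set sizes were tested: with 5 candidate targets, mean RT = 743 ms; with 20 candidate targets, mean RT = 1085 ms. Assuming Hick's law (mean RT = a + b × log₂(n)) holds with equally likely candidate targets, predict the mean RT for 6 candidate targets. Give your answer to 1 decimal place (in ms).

Solve the two-equation system in a and b:
  b = (1085 − 743) / (log₂ 20 − log₂ 5) = 342 / (4.3219 − 2.3219) = 171.000 ms/bit
  a = 743 − 171.000 × 2.3219 = 345.950 ms
Then RT(6) = 345.950 + 171.000 × log₂ 6 = 345.950 + 171.000 × 2.5850 ≈ 787.979 ms.

788.0 ms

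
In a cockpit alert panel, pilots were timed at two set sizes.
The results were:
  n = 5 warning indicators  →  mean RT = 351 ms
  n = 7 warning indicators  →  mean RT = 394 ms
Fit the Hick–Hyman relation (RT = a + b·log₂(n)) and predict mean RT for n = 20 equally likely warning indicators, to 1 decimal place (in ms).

With log₂ n on the abscissa the relation is linear; from the two conditions:
  b = (394 − 351) / (log₂ 7 − log₂ 5) = 43 / (2.8074 − 2.3219) = 88.582 ms/bit
  a = 351 − 88.582 × 2.3219 = 145.319 ms
Then RT(20) = 145.319 + 88.582 × log₂ 20 = 145.319 + 88.582 × 4.3219 ≈ 528.164 ms.

528.2 ms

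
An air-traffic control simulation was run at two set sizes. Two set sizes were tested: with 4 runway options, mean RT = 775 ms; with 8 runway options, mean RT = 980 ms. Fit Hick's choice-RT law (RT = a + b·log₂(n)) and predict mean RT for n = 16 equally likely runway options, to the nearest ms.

1185 ms

Solve the two-equation system in a and b:
  b = (980 − 775) / (log₂ 8 − log₂ 4) = 205 / (3 − 2) = 205 ms/bit
  a = 775 − 205 × 2 = 365 ms
Then RT(16) = 365 + 205 × log₂ 16 = 365 + 205 × 4 ≈ 1185.000 ms.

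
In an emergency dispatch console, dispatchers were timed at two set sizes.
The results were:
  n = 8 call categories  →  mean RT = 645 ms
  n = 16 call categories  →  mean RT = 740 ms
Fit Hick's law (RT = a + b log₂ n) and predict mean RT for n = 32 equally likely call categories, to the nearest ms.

835 ms

RT is linear in log₂ n, so two points fix the line:
  b = (740 − 645) / (log₂ 16 − log₂ 8) = 95 / (4 − 3) = 95 ms/bit
  a = 645 − 95 × 3 = 360 ms
Then RT(32) = 360 + 95 × log₂ 32 = 360 + 95 × 5 ≈ 835.000 ms.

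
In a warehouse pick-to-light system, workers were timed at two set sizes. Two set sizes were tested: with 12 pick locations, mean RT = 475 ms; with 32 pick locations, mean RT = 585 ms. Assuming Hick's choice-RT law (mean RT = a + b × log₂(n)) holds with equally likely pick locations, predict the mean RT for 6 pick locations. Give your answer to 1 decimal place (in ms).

Solve the two-equation system in a and b:
  b = (585 − 475) / (log₂ 32 − log₂ 12) = 110 / (5 − 3.5850) = 77.736 ms/bit
  a = 475 − 77.736 × 3.5850 = 196.318 ms
Then RT(6) = 196.318 + 77.736 × log₂ 6 = 196.318 + 77.736 × 2.5850 ≈ 397.264 ms.

397.3 ms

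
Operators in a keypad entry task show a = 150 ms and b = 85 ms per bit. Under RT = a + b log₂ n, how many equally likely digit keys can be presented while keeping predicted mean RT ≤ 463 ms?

85·log₂ n ≤ 463 − 150 = 313, giving log₂ n ≤ 3.6824 and n ≤ 12.838. The largest whole number is 12.

12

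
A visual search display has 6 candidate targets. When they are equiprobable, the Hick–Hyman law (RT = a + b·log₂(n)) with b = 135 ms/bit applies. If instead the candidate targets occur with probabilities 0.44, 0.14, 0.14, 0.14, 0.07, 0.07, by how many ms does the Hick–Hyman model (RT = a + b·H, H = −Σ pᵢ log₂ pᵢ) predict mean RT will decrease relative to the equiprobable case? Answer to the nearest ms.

Equiprobable entropy H₀ = log₂ 6 = 2.5850 bits.
Skewed entropy H = −Σ pᵢ log₂ pᵢ = 2.2496 bits.
ΔRT = b·(H₀ − H) = 135 × 0.3354 = 45.28 ms.

45 ms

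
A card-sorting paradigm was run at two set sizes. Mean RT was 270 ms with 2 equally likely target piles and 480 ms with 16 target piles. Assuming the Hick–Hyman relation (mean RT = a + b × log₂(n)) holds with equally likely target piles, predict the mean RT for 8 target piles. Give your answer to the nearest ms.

With log₂ n on the abscissa the relation is linear; from the two conditions:
  b = (480 − 270) / (log₂ 16 − log₂ 2) = 210 / (4 − 1) = 70 ms/bit
  a = 270 − 70 × 1 = 200 ms
Then RT(8) = 200 + 70 × log₂ 8 = 200 + 70 × 3 ≈ 410.000 ms.

410 ms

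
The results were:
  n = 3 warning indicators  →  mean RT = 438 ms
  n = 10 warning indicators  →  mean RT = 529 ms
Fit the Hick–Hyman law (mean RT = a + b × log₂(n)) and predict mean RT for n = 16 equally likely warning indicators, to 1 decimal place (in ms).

RT is linear in log₂ n, so two points fix the line:
  b = (529 − 438) / (log₂ 10 − log₂ 3) = 91 / (3.3219 − 1.5850) = 52.390 ms/bit
  a = 438 − 52.390 × 1.5850 = 354.963 ms
Then RT(16) = 354.963 + 52.390 × log₂ 16 = 354.963 + 52.390 × 4 ≈ 564.524 ms.

564.5 ms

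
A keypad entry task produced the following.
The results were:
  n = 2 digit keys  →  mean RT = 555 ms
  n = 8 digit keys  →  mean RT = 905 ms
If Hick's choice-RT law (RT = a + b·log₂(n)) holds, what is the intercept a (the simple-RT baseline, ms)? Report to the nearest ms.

Slope: b = (905 − 555) / (log₂ 8 − log₂ 2) = 350/2.0000 = 175 ms/bit.
Intercept: a = 555 − 175·log₂(2) = 380.000 ms.

380 ms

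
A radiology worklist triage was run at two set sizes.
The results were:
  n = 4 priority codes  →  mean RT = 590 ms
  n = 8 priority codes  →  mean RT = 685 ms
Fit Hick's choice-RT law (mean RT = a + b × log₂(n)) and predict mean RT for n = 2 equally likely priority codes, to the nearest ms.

495 ms

Fit slope and intercept:
  b = (685 − 590) / (log₂ 8 − log₂ 4) = 95 / (3 − 2) = 95 ms/bit
  a = 590 − 95 × 2 = 400 ms
Then RT(2) = 400 + 95 × log₂ 2 = 400 + 95 × 1 ≈ 495.000 ms.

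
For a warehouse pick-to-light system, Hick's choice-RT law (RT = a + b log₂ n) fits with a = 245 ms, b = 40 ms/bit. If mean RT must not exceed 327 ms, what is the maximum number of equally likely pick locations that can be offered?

Information budget: (327 − 245)/40 = 2.0500 bits, so n ≤ 2^2.0500 = 4.141 → at most 4.

4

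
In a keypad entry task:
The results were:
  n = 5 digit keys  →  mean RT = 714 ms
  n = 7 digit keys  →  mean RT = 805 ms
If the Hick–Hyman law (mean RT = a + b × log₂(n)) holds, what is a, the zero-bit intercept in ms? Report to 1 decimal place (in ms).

278.7 ms

The slope on a log₂ axis is (805 − 714) / (2.8074 − 2.3219) = 187.464 ms/bit.
a = RT₁ − b·log₂ n₁ = 714 − 187.464 × 2.3219 = 278.722 ms.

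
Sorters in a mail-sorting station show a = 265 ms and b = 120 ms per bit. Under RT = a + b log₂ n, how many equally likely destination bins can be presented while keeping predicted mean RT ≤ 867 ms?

32

Set 265 + 120·log₂ n ≤ 867 → log₂ n ≤ (867 − 265)/120 = 5.0167.
So n ≤ 2^5.0167 = 32.372; the largest integer n is 32.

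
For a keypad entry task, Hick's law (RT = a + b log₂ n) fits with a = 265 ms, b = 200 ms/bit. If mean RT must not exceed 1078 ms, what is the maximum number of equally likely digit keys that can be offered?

16

Information budget: (1078 − 265)/200 = 4.0650 bits, so n ≤ 2^4.0650 = 16.737 → at most 16.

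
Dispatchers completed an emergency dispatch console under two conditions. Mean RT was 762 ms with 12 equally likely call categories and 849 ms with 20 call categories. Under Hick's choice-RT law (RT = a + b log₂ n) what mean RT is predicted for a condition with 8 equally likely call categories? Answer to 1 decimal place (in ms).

692.9 ms

With log₂ n on the abscissa the relation is linear; from the two conditions:
  b = (849 − 762) / (log₂ 20 − log₂ 12) = 87 / (4.3219 − 3.5850) = 118.052 ms/bit
  a = 762 − 118.052 × 3.5850 = 338.789 ms
Then RT(8) = 338.789 + 118.052 × log₂ 8 = 338.789 + 118.052 × 3 ≈ 692.944 ms.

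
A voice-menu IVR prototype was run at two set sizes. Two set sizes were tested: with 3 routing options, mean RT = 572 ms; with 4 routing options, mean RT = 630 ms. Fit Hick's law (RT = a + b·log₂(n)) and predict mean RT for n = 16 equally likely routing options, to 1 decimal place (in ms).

Fit slope and intercept:
  b = (630 − 572) / (log₂ 4 − log₂ 3) = 58 / (2 − 1.5850) = 139.746 ms/bit
  a = 572 − 139.746 × 1.5850 = 350.507 ms
Then RT(16) = 350.507 + 139.746 × log₂ 16 = 350.507 + 139.746 × 4 ≈ 909.493 ms.

909.5 ms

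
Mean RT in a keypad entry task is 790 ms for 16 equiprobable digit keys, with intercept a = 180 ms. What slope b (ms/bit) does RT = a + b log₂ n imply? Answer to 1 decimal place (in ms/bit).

152.5 ms/bit

16 alternatives carry log₂ 16 = 4 bits; the choice cost is 790 − 180 = 610 ms, so b = 610/4 = 152.500 ms/bit.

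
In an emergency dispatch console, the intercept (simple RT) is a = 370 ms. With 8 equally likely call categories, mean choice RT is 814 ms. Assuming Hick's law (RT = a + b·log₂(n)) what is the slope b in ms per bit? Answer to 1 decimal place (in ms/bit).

8 alternatives carry log₂ 8 = 3 bits; the choice cost is 814 − 370 = 444 ms, so b = 444/3 = 148.000 ms/bit.

148.0 ms/bit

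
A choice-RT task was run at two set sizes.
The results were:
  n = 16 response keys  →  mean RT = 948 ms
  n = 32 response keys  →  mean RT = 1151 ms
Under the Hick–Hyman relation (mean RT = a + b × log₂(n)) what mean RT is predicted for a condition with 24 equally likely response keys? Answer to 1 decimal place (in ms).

1066.7 ms

Solve the two-equation system in a and b:
  b = (1151 − 948) / (log₂ 32 − log₂ 16) = 203 / (5 − 4) = 203.000 ms/bit
  a = 948 − 203.000 × 4 = 136.000 ms
Then RT(24) = 136.000 + 203.000 × log₂ 24 = 136.000 + 203.000 × 4.5850 ≈ 1066.747 ms.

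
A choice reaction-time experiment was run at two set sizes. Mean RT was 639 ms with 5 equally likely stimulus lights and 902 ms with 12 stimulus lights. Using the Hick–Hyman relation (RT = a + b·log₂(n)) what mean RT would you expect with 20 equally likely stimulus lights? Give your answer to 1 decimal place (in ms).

With log₂ n on the abscissa the relation is linear; from the two conditions:
  b = (902 − 639) / (log₂ 12 − log₂ 5) = 263 / (3.5850 − 2.3219) = 208.229 ms/bit
  a = 639 − 208.229 × 2.3219 = 155.508 ms
Then RT(20) = 155.508 + 208.229 × log₂ 20 = 155.508 + 208.229 × 4.3219 ≈ 1055.457 ms.

1055.5 ms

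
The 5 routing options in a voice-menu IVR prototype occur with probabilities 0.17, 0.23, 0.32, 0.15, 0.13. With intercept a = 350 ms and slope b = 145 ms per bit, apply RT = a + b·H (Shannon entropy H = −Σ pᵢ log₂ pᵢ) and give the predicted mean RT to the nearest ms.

Entropy contributions −pᵢ log₂ pᵢ: 0.4346, 0.4877, 0.5260, 0.4105, 0.3826; sum H = 2.2415 bits.
RT = a + bH = 350 + 145·2.2415 = 675.01 ms.

675 ms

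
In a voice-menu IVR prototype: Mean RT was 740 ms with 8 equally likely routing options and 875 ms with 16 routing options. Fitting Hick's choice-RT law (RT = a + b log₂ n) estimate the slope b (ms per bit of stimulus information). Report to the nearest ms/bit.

135 ms/bit

b = (RT₂ − RT₁)/(log₂ n₂ − log₂ n₁) = (875 − 740)/(4 − 3) = 135 ms/bit.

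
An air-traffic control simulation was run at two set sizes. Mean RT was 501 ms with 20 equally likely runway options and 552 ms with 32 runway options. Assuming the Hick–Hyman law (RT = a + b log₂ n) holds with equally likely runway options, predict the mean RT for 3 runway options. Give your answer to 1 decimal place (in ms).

295.1 ms

RT is linear in log₂ n, so two points fix the line:
  b = (552 − 501) / (log₂ 32 − log₂ 20) = 51 / (5 − 4.3219) = 75.213 ms/bit
  a = 501 − 75.213 × 4.3219 = 175.934 ms
Then RT(3) = 175.934 + 75.213 × log₂ 3 = 175.934 + 75.213 × 1.5850 ≈ 295.144 ms.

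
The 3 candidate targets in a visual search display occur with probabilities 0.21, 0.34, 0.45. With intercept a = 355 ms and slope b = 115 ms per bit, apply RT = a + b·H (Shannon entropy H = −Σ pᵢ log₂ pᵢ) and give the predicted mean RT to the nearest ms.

530 ms

H = 0.21·log₂(1/0.21) + 0.34·log₂(1/0.34) + 0.45·log₂(1/0.45) = 1.5204 bits.
RT = 355 + 115 × 1.5204 = 529.85 ms.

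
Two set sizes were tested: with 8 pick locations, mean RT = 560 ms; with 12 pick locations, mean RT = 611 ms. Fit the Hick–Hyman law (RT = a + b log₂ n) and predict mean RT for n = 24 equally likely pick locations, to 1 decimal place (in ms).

With log₂ n on the abscissa the relation is linear; from the two conditions:
  b = (611 − 560) / (log₂ 12 − log₂ 8) = 51 / (3.5850 − 3) = 87.185 ms/bit
  a = 560 − 87.185 × 3 = 298.445 ms
Then RT(24) = 298.445 + 87.185 × log₂ 24 = 298.445 + 87.185 × 4.5850 ≈ 698.185 ms.

698.2 ms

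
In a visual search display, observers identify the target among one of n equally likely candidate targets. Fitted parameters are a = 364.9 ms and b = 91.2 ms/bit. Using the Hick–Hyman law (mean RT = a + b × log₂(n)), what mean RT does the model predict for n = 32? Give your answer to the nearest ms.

821 ms

log₂(32) = 5 bits, so RT = 364.9 + 91.2 × 5 ≈ 820.900 ms.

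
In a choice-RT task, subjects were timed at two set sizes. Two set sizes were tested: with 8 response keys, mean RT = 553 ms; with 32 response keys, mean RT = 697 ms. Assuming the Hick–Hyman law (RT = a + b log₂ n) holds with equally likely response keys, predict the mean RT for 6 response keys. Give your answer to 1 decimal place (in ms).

Fit slope and intercept:
  b = (697 − 553) / (log₂ 32 − log₂ 8) = 144 / (5 − 3) = 72.000 ms/bit
  a = 553 − 72.000 × 3 = 337.000 ms
Then RT(6) = 337.000 + 72.000 × log₂ 6 = 337.000 + 72.000 × 2.5850 ≈ 523.117 ms.

523.1 ms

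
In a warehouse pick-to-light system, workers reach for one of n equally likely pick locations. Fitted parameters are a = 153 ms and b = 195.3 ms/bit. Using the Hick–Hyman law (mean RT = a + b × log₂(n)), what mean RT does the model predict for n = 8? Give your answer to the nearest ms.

log₂(8) = 3 bits, so RT = 153 + 195.3 × 3 ≈ 738.900 ms.

739 ms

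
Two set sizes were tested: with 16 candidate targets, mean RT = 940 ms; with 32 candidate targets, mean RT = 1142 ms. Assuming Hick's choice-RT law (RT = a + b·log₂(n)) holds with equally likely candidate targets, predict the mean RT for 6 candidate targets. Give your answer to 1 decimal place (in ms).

Fit slope and intercept:
  b = (1142 − 940) / (log₂ 32 − log₂ 16) = 202 / (5 − 4) = 202.000 ms/bit
  a = 940 − 202.000 × 4 = 132.000 ms
Then RT(6) = 132.000 + 202.000 × log₂ 6 = 132.000 + 202.000 × 2.5850 ≈ 654.162 ms.

654.2 ms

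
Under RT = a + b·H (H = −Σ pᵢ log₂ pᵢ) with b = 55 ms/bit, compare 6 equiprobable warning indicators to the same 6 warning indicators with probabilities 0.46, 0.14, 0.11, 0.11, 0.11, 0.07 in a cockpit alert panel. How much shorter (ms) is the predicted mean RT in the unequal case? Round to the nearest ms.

19 ms

The RT saving is b·ΔH. Equiprobable H₀ = log₂(6) = 2.5850 bits; with the given probabilities H = 2.2319 bits.
b·(H₀ − H) = 55 × (2.5850 − 2.2319) = 19.42 ms.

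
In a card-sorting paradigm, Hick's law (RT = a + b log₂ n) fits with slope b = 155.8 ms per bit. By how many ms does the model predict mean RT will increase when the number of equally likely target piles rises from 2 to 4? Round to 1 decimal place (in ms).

155.8 ms

Only the slope matters, since a is common to both: ΔRT = b·log₂(n₂/n₁).
log₂(4) − log₂(2) = log₂(4/2) = log₂(2) = 1.
ΔRT = 155.8 × 1.0000 = 155.800 ms.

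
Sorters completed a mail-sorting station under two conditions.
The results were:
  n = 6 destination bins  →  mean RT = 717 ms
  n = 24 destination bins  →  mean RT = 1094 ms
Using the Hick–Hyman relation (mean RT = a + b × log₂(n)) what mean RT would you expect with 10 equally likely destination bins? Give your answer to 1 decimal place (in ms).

855.9 ms

Solve the two-equation system in a and b:
  b = (1094 − 717) / (log₂ 24 − log₂ 6) = 377 / (4.5850 − 2.5850) = 188.500 ms/bit
  a = 717 − 188.500 × 2.5850 = 229.735 ms
Then RT(10) = 229.735 + 188.500 × log₂ 10 = 229.735 + 188.500 × 3.3219 ≈ 855.918 ms.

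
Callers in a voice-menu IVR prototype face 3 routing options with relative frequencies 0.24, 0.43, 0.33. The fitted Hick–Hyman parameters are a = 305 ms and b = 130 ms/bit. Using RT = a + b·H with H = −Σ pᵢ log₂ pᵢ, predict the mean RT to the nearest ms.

Entropy contributions −pᵢ log₂ pᵢ: 0.4941, 0.5236, 0.5278; sum H = 1.5455 bits.
RT = a + bH = 305 + 130·1.5455 = 505.92 ms.

506 ms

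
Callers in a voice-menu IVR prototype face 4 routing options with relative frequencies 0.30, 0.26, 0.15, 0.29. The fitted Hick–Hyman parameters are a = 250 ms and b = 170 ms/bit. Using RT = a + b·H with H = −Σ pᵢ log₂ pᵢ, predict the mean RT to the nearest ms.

H = 0.30·log₂(1/0.30) + 0.26·log₂(1/0.26) + 0.15·log₂(1/0.15) + 0.29·log₂(1/0.29) = 1.9548 bits.
RT = 250 + 170 × 1.9548 = 582.32 ms.

582 ms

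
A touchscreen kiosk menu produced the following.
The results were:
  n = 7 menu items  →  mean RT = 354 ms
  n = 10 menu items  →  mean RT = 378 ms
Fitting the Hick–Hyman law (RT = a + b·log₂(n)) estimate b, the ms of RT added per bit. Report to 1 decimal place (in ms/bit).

46.6 ms/bit

b = (RT₂ − RT₁)/(log₂ n₂ − log₂ n₁) = (378 − 354)/(3.3219 − 2.8074) = 46.641 ms/bit.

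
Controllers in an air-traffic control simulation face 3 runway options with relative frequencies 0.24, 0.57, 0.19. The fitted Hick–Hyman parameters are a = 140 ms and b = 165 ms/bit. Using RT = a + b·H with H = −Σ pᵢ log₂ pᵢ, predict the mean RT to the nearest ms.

H = 0.24·log₂(1/0.24) + 0.57·log₂(1/0.57) + 0.19·log₂(1/0.19) = 1.4116 bits.
RT = 140 + 165 × 1.4116 = 372.92 ms.

373 ms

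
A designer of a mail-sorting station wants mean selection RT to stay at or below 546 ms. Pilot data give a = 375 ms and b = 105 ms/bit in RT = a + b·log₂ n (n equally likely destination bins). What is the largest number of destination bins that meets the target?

3

Information budget: (546 − 375)/105 = 1.6286 bits, so n ≤ 2^1.6286 = 3.092 → at most 3.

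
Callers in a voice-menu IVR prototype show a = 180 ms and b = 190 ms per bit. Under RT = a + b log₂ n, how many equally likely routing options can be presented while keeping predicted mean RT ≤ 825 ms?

190·log₂ n ≤ 825 − 180 = 645, giving log₂ n ≤ 3.3947 and n ≤ 10.518. The largest whole number is 10.

10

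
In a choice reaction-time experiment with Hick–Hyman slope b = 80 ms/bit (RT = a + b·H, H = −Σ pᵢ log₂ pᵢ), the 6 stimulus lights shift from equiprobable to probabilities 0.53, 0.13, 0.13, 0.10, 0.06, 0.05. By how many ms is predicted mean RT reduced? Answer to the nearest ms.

43 ms

Equiprobable entropy H₀ = log₂ 6 = 2.5850 bits.
Skewed entropy H = −Σ pᵢ log₂ pᵢ = 2.0426 bits.
ΔRT = b·(H₀ − H) = 80 × 0.5424 = 43.39 ms.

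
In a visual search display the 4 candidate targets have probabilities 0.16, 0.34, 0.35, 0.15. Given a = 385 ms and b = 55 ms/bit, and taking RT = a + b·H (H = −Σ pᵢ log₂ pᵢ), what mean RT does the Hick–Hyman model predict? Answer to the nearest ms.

489 ms

Entropy contributions −pᵢ log₂ pᵢ: 0.4230, 0.5292, 0.5301, 0.4105; sum H = 1.8928 bits.
RT = a + bH = 385 + 55·1.8928 = 489.11 ms.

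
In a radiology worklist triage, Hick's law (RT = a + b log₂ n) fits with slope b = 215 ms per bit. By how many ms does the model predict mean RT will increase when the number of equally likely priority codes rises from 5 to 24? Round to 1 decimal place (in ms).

486.6 ms

ΔRT = (a + b log₂ n₂) − (a + b log₂ n₁) = b·(log₂ n₂ − log₂ n₁).
log₂(24) − log₂(5) = 4.5850 − 2.3219 = 2.2630.
ΔRT = 215 × 2.2630 = 486.552 ms.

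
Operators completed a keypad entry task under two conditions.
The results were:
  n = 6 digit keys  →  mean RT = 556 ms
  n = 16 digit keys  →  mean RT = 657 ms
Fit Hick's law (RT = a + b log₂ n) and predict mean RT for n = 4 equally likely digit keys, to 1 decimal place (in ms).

RT is linear in log₂ n, so two points fix the line:
  b = (657 − 556) / (log₂ 16 − log₂ 6) = 101 / (4 − 2.5850) = 71.376 ms/bit
  a = 556 − 71.376 × 2.5850 = 371.495 ms
Then RT(4) = 371.495 + 71.376 × log₂ 4 = 371.495 + 71.376 × 2 ≈ 514.248 ms.

514.2 ms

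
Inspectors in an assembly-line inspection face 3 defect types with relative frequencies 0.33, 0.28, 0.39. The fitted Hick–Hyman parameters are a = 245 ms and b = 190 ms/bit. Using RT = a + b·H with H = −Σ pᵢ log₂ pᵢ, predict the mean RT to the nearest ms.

544 ms

Entropy contributions −pᵢ log₂ pᵢ: 0.5278, 0.5142, 0.5298; sum H = 1.5718 bits.
RT = a + bH = 245 + 190·1.5718 = 543.65 ms.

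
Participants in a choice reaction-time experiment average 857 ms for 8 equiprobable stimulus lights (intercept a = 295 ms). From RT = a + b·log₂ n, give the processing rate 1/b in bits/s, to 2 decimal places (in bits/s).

5.34 bits/s

b = (857 − 295)/log₂ 8 = 562/3 = 187.333 ms per bit = 0.18733 s/bit; the reciprocal is 5.338 bits/s.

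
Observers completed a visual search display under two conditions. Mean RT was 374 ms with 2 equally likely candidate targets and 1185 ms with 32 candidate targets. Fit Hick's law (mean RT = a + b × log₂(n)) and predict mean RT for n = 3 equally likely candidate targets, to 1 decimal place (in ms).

Solve the two-equation system in a and b:
  b = (1185 − 374) / (log₂ 32 − log₂ 2) = 811 / (5 − 1) = 202.750 ms/bit
  a = 374 − 202.750 × 1 = 171.250 ms
Then RT(3) = 171.250 + 202.750 × log₂ 3 = 171.250 + 202.750 × 1.5850 ≈ 492.601 ms.

492.6 ms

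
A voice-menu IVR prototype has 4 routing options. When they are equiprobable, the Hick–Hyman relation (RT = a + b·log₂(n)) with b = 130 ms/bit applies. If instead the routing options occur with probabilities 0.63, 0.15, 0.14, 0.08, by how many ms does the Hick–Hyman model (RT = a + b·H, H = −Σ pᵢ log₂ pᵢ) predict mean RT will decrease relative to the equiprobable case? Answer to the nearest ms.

63 ms

Equiprobable entropy H₀ = log₂ 4 = 2.0000 bits.
Skewed entropy H = −Σ pᵢ log₂ pᵢ = 1.5191 bits.
ΔRT = b·(H₀ − H) = 130 × 0.4809 = 62.52 ms.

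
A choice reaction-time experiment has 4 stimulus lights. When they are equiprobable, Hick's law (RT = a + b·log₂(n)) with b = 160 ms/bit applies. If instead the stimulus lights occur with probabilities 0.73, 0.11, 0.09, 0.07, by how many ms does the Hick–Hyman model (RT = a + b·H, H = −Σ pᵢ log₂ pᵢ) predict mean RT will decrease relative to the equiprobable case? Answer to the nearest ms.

The RT saving is b·ΔH. Equiprobable H₀ = log₂(4) = 2.0000 bits; with the given probabilities H = 1.2629 bits.
b·(H₀ − H) = 160 × (2.0000 − 1.2629) = 117.93 ms.

118 ms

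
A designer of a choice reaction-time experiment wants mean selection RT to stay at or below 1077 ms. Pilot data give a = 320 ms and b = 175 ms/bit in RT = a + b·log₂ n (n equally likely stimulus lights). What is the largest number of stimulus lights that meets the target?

Information budget: (1077 − 320)/175 = 4.3257 bits, so n ≤ 2^4.3257 = 20.053 → at most 20.

20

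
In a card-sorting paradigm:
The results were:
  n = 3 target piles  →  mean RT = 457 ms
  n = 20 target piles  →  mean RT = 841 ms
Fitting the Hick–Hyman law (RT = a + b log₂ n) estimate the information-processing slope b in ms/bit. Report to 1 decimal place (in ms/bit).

b = (RT₂ − RT₁)/(log₂ n₂ − log₂ n₁) = (841 − 457)/(4.3219 − 1.5850) = 140.301 ms/bit.

140.3 ms/bit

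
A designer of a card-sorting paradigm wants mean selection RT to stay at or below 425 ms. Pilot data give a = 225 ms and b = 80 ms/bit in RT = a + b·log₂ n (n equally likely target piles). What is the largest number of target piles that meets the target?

Information budget: (425 − 225)/80 = 2.5000 bits, so n ≤ 2^2.5000 = 5.657 → at most 5.

5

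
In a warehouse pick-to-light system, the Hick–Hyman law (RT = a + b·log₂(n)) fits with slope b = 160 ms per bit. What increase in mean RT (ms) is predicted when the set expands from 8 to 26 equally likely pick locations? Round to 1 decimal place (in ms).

ΔRT = (a + b log₂ n₂) − (a + b log₂ n₁) = b·(log₂ n₂ − log₂ n₁).
log₂(26) − log₂(8) = 4.7004 − 3 = 1.7004.
ΔRT = 160 × 1.7004 = 272.070 ms.

272.1 ms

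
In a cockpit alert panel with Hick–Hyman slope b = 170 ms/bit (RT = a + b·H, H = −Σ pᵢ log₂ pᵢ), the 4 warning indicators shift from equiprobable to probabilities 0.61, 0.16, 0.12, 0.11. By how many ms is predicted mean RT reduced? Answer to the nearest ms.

Equiprobable entropy H₀ = log₂ 4 = 2.0000 bits.
Skewed entropy H = −Σ pᵢ log₂ pᵢ = 1.5754 bits.
ΔRT = b·(H₀ − H) = 170 × 0.4246 = 72.19 ms.

72 ms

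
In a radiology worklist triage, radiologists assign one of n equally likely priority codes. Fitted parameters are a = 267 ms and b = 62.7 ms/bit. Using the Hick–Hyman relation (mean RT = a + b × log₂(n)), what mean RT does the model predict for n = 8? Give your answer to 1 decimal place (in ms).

log₂(8) = 3 bits, so RT = 267 + 62.7 × 3 ≈ 455.100 ms.

455.1 ms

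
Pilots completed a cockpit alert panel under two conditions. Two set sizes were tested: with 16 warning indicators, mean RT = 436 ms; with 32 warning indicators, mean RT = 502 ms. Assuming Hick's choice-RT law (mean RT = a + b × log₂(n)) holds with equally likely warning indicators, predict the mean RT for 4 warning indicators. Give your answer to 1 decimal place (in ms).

304.0 ms

With log₂ n on the abscissa the relation is linear; from the two conditions:
  b = (502 − 436) / (log₂ 32 − log₂ 16) = 66 / (5 − 4) = 66.000 ms/bit
  a = 436 − 66.000 × 4 = 172.000 ms
Then RT(4) = 172.000 + 66.000 × log₂ 4 = 172.000 + 66.000 × 2 ≈ 304.000 ms.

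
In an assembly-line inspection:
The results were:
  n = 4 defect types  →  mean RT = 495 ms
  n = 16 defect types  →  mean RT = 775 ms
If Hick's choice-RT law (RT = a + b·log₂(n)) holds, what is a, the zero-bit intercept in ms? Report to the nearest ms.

The slope on a log₂ axis is (775 − 495) / (4 − 2) = 140 ms/bit.
Intercept: a = 495 − 140·log₂(4) = 215.000 ms.

215 ms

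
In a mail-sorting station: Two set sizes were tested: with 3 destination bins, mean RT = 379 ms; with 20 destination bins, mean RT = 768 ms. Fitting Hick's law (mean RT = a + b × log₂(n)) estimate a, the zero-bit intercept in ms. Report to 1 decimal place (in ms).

153.7 ms

Slope: b = (768 − 379) / (log₂ 20 − log₂ 3) = 389/2.7370 = 142.128 ms/bit.
a = RT₁ − b·log₂ n₁ = 379 − 142.128 × 1.5850 = 153.732 ms.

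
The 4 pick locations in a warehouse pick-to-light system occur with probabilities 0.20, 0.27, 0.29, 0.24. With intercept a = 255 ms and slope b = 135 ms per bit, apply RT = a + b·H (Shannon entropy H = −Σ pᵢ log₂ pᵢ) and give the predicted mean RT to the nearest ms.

Entropy contributions −pᵢ log₂ pᵢ: 0.4644, 0.5100, 0.5179, 0.4941; sum H = 1.9864 bits.
RT = a + bH = 255 + 135·1.9864 = 523.17 ms.

523 ms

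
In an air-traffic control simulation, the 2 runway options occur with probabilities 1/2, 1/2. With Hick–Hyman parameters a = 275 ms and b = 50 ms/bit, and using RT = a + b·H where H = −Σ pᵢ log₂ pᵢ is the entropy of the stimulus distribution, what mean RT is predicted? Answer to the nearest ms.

Each term −pᵢ log₂ pᵢ: 0.5·1 + 0.5·1; summed, H = 1.000 bits.
Mean RT = a + bH = 275 + 50·1.000 = 325.00 ms.

325 ms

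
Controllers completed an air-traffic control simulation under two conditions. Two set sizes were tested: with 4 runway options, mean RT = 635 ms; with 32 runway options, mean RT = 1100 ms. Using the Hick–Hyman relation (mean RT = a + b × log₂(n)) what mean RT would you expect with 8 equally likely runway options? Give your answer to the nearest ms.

790 ms

RT is linear in log₂ n, so two points fix the line:
  b = (1100 − 635) / (log₂ 32 − log₂ 4) = 465 / (5 − 2) = 155 ms/bit
  a = 635 − 155 × 2 = 325 ms
Then RT(8) = 325 + 155 × log₂ 8 = 325 + 155 × 3 ≈ 790.000 ms.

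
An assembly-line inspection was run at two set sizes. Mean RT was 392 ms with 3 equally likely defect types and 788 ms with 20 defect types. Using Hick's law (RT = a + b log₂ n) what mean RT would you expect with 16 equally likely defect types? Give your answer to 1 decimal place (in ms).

741.4 ms

Fit slope and intercept:
  b = (788 − 392) / (log₂ 20 − log₂ 3) = 396 / (4.3219 − 1.5850) = 144.686 ms/bit
  a = 392 − 144.686 × 1.5850 = 162.678 ms
Then RT(16) = 162.678 + 144.686 × log₂ 16 = 162.678 + 144.686 × 4 ≈ 741.422 ms.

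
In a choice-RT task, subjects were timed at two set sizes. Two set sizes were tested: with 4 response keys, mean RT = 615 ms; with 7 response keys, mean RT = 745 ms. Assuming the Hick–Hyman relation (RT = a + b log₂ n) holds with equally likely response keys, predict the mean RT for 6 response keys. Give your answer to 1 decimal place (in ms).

Fit slope and intercept:
  b = (745 − 615) / (log₂ 7 − log₂ 4) = 130 / (2.8074 − 2) = 161.020 ms/bit
  a = 615 − 161.020 × 2 = 292.961 ms
Then RT(6) = 292.961 + 161.020 × log₂ 6 = 292.961 + 161.020 × 2.5850 ≈ 709.190 ms.

709.2 ms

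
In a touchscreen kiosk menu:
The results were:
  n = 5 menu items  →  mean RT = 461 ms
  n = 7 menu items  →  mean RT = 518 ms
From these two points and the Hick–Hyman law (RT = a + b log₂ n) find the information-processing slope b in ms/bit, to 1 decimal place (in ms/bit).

Slope: b = (518 − 461) / (log₂ 7 − log₂ 5) = 57/0.4854 = 117.422 ms/bit.

117.4 ms/bit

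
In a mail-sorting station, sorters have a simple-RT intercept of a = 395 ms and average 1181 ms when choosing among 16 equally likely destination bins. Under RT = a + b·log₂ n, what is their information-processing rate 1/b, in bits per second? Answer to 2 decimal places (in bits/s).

Choice component = 1181 − 395 = 786 ms over log₂(16) = 4 bits.
b = 786 / 4 = 196.500 ms/bit, so 1/b = 5.089 bits/s.

5.09 bits/s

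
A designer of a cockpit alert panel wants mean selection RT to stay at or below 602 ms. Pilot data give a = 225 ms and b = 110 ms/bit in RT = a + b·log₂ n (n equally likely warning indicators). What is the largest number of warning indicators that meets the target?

Set 225 + 110·log₂ n ≤ 602 → log₂ n ≤ (602 − 225)/110 = 3.4273.
So n ≤ 2^3.4273 = 10.758; the largest integer n is 10.

10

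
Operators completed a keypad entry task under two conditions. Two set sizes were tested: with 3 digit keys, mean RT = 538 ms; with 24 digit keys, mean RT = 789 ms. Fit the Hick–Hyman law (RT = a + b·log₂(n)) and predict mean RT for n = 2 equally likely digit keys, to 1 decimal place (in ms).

489.1 ms

Fit slope and intercept:
  b = (789 − 538) / (log₂ 24 − log₂ 3) = 251 / (4.5850 − 1.5850) = 83.667 ms/bit
  a = 538 − 83.667 × 1.5850 = 405.391 ms
Then RT(2) = 405.391 + 83.667 × log₂ 2 = 405.391 + 83.667 × 1 ≈ 489.058 ms.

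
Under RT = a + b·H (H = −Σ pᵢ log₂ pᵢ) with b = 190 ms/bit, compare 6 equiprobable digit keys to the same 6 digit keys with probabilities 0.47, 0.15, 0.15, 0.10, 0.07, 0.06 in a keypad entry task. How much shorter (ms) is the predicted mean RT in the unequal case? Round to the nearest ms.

The RT saving is b·ΔH. Equiprobable H₀ = log₂(6) = 2.5850 bits; with the given probabilities H = 2.1773 bits.
b·(H₀ − H) = 190 × (2.5850 − 2.1773) = 77.45 ms.

77 ms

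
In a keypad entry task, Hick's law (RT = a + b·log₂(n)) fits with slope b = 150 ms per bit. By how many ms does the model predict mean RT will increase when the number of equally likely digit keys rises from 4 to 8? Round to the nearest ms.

150 ms

Only the slope matters, since a is common to both: ΔRT = b·log₂(n₂/n₁).
log₂(8) − log₂(4) = log₂(8/4) = log₂(2) = 1.
ΔRT = 150 × 1.0000 = 150.000 ms.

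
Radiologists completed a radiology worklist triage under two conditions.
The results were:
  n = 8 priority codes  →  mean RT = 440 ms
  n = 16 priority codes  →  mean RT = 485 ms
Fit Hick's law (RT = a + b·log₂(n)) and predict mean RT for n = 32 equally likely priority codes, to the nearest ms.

530 ms

Fit slope and intercept:
  b = (485 − 440) / (log₂ 16 − log₂ 8) = 45 / (4 − 3) = 45 ms/bit
  a = 440 − 45 × 3 = 305 ms
Then RT(32) = 305 + 45 × log₂ 32 = 305 + 45 × 5 ≈ 530.000 ms.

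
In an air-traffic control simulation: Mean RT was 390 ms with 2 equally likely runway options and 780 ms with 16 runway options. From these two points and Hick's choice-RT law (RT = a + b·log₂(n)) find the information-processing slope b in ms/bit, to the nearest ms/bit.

Slope: b = (780 − 390) / (log₂ 16 − log₂ 2) = 390/3.0000 = 130 ms/bit.

130 ms/bit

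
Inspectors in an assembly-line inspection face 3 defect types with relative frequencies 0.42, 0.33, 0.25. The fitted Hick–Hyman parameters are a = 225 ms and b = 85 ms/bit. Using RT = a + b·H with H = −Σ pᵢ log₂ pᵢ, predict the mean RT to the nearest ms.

H = 0.42·log₂(1/0.42) + 0.33·log₂(1/0.33) + 0.25·log₂(1/0.25) = 1.5535 bits.
RT = 225 + 85 × 1.5535 = 357.04 ms.

357 ms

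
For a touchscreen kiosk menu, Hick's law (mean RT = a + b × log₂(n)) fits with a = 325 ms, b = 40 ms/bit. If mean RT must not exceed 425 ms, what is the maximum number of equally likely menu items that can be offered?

40·log₂ n ≤ 425 − 325 = 100, giving log₂ n ≤ 2.5000 and n ≤ 5.657. The largest whole number is 5.

5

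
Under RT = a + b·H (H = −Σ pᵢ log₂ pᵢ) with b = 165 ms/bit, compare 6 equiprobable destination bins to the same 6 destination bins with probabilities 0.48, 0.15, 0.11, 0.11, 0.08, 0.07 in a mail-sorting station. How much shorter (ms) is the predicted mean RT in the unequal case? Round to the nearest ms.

Equiprobable entropy H₀ = log₂ 6 = 2.5850 bits.
Skewed entropy H = −Σ pᵢ log₂ pᵢ = 2.1795 bits.
ΔRT = b·(H₀ − H) = 165 × 0.4055 = 66.91 ms.

67 ms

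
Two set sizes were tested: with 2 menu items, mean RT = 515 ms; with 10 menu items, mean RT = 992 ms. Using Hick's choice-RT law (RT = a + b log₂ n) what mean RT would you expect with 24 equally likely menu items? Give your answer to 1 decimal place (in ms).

1251.5 ms

Fit slope and intercept:
  b = (992 − 515) / (log₂ 10 − log₂ 2) = 477 / (3.3219 − 1) = 205.433 ms/bit
  a = 515 − 205.433 × 1 = 309.567 ms
Then RT(24) = 309.567 + 205.433 × log₂ 24 = 309.567 + 205.433 × 4.5850 ≈ 1251.469 ms.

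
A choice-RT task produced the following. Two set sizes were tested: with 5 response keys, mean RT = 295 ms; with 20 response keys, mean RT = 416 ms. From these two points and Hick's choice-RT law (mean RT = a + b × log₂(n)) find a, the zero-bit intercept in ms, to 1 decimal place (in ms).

154.5 ms

Slope: b = (416 − 295) / (log₂ 20 − log₂ 5) = 121/2.0000 = 60.500 ms/bit.
a = RT₁ − b·log₂ n₁ = 295 − 60.500 × 2.3219 = 154.523 ms.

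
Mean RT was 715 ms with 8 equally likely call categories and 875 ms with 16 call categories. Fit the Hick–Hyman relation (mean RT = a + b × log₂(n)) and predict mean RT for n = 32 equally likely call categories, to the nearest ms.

Solve the two-equation system in a and b:
  b = (875 − 715) / (log₂ 16 − log₂ 8) = 160 / (4 − 3) = 160 ms/bit
  a = 715 − 160 × 3 = 235 ms
Then RT(32) = 235 + 160 × log₂ 32 = 235 + 160 × 5 ≈ 1035.000 ms.

1035 ms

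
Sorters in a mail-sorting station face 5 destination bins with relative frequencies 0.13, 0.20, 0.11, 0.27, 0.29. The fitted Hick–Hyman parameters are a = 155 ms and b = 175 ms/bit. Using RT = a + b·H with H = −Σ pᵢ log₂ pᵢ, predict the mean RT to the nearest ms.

Entropy contributions −pᵢ log₂ pᵢ: 0.3826, 0.4644, 0.3503, 0.5100, 0.5179; sum H = 2.2252 bits.
RT = a + bH = 155 + 175·2.2252 = 544.42 ms.

544 ms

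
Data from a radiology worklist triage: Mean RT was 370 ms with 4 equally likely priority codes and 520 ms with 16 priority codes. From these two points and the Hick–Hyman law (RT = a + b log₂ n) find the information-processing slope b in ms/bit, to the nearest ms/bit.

75 ms/bit

Slope: b = (520 − 370) / (log₂ 16 − log₂ 4) = 150/2.0000 = 75 ms/bit.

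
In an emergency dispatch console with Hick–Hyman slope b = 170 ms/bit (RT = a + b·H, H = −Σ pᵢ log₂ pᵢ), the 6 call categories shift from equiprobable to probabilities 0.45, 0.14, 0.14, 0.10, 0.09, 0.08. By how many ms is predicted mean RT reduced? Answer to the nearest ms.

Equiprobable entropy H₀ = log₂ 6 = 2.5850 bits.
Skewed entropy H = −Σ pᵢ log₂ pᵢ = 2.2490 bits.
ΔRT = b·(H₀ − H) = 170 × 0.3360 = 57.12 ms.

57 ms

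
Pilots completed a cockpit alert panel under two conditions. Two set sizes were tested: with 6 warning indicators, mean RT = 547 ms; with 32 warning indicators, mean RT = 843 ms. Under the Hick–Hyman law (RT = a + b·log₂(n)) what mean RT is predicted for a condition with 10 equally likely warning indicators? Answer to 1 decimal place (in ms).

With log₂ n on the abscissa the relation is linear; from the two conditions:
  b = (843 − 547) / (log₂ 32 − log₂ 6) = 296 / (5 − 2.5850) = 122.565 ms/bit
  a = 547 − 122.565 × 2.5850 = 230.173 ms
Then RT(10) = 230.173 + 122.565 × log₂ 10 = 230.173 + 122.565 × 3.3219 ≈ 637.326 ms.

637.3 ms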